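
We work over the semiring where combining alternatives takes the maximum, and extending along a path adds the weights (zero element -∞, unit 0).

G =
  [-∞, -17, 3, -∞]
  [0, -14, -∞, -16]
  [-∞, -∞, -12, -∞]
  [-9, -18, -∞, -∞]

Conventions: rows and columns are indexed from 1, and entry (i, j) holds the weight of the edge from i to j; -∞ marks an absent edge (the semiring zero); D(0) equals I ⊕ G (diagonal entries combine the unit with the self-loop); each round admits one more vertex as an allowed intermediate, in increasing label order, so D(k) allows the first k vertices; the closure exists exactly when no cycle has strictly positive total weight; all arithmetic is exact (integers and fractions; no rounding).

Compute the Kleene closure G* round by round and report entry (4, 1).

D(0):
  [0, -17, 3, -∞]
  [0, 0, -∞, -16]
  [-∞, -∞, 0, -∞]
  [-9, -18, -∞, 0]
D(1):
  [0, -17, 3, -∞]
  [0, 0, 3, -16]
  [-∞, -∞, 0, -∞]
  [-9, -18, -6, 0]
D(2):
  [0, -17, 3, -33]
  [0, 0, 3, -16]
  [-∞, -∞, 0, -∞]
  [-9, -18, -6, 0]
D(3):
  [0, -17, 3, -33]
  [0, 0, 3, -16]
  [-∞, -∞, 0, -∞]
  [-9, -18, -6, 0]
D(4):
  [0, -17, 3, -33]
  [0, 0, 3, -16]
  [-∞, -∞, 0, -∞]
  [-9, -18, -6, 0]
Answer: G*[4][1] = -9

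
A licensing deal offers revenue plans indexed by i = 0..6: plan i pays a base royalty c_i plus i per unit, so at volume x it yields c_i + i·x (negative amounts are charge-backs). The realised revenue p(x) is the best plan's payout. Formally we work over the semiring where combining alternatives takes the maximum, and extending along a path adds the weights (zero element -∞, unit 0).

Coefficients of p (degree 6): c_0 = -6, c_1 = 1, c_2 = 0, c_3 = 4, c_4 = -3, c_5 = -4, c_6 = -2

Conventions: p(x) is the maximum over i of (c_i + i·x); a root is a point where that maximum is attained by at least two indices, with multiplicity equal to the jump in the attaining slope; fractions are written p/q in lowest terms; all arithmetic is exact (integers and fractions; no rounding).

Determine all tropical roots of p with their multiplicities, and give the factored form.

hull edge (i=0, c=-6) to (i=1, c=1): slope 7, span 1
hull edge (i=1, c=1) to (i=3, c=4): slope 3/2, span 2
hull edge (i=3, c=4) to (i=6, c=-2): slope -2, span 3
Factored form: p(x) = -2 ⊗ (x ⊕ (-7)) ⊗ (x ⊕ (-3/2)) ⊗ (x ⊕ (-3/2)) ⊗ (x ⊕ 2) ⊗ (x ⊕ 2) ⊗ (x ⊕ 2)
Answer: roots = -7 (mult 1), -3/2 (mult 2), 2 (mult 3)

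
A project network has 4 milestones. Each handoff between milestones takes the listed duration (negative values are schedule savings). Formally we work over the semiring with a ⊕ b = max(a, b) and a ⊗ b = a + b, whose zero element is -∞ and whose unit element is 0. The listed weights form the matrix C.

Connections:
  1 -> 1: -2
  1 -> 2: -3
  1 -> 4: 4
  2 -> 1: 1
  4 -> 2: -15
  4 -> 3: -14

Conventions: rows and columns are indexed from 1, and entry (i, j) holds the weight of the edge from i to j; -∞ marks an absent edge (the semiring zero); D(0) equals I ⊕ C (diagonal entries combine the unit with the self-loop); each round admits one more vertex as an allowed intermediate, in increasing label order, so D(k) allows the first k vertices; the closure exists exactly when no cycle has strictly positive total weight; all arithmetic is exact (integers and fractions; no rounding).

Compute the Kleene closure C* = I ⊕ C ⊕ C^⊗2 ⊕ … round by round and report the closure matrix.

D(0):
  [0, -3, -∞, 4]
  [1, 0, -∞, -∞]
  [-∞, -∞, 0, -∞]
  [-∞, -15, -14, 0]
D(1):
  [0, -3, -∞, 4]
  [1, 0, -∞, 5]
  [-∞, -∞, 0, -∞]
  [-∞, -15, -14, 0]
D(2):
  [0, -3, -∞, 4]
  [1, 0, -∞, 5]
  [-∞, -∞, 0, -∞]
  [-14, -15, -14, 0]
D(3):
  [0, -3, -∞, 4]
  [1, 0, -∞, 5]
  [-∞, -∞, 0, -∞]
  [-14, -15, -14, 0]
D(4):
  [0, -3, -10, 4]
  [1, 0, -9, 5]
  [-∞, -∞, 0, -∞]
  [-14, -15, -14, 0]
Answer: C* = [[0, -3, -10, 4], [1, 0, -9, 5], [-∞, -∞, 0, -∞], [-14, -15, -14, 0]]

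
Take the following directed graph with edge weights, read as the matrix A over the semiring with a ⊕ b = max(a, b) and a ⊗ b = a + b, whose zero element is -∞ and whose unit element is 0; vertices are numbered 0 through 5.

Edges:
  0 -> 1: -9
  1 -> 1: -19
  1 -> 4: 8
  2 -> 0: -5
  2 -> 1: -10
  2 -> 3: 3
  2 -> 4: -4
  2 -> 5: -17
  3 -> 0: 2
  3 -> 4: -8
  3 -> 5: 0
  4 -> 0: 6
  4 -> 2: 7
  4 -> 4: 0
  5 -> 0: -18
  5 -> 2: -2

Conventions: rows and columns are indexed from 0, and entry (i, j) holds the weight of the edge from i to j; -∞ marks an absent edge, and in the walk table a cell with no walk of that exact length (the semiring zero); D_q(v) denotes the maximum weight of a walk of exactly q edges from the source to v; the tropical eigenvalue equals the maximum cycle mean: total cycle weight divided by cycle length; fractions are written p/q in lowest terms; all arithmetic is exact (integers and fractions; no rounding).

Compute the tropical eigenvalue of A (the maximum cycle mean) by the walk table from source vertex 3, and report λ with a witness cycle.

q=0: [-∞, -∞, -∞, 0, -∞, -∞]
q=1: [2, -∞, -∞, -∞, -8, 0]
q=2: [-2, -7, -1, -∞, -8, -∞]
q=3: [-2, -11, -1, 2, 1, -18]
q=4: [7, -11, 8, 2, 1, 2]
q=5: [7, -2, 8, 11, 4, 2]
q=6: [13, -2, 11, 11, 6, 11]
Optimal cycle mean attained by: cycle 0->1->4->2->3->0, total (-9) + 8 + 7 + 3 + 2, length 5.
Answer: λ = 11/5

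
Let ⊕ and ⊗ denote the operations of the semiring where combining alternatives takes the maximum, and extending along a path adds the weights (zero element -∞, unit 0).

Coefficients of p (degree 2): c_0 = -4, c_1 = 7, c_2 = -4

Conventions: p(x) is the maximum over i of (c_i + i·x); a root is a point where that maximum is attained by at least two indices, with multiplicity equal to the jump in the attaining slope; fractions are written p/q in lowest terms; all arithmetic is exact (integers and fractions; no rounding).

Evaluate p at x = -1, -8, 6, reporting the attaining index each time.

p(-1) = max(-4+0·(-1)=-4, 7+1·(-1)=6, -4+2·(-1)=-6) = 6 (attained by i=1)
p(-8) = max(-4+0·(-8)=-4, 7+1·(-8)=-1, -4+2·(-8)=-20) = -1 (attained by i=1)
p(6) = max(-4+0·6=-4, 7+1·6=13, -4+2·6=8) = 13 (attained by i=1)
Answer: p(-1) = 6; p(-8) = -1; p(6) = 13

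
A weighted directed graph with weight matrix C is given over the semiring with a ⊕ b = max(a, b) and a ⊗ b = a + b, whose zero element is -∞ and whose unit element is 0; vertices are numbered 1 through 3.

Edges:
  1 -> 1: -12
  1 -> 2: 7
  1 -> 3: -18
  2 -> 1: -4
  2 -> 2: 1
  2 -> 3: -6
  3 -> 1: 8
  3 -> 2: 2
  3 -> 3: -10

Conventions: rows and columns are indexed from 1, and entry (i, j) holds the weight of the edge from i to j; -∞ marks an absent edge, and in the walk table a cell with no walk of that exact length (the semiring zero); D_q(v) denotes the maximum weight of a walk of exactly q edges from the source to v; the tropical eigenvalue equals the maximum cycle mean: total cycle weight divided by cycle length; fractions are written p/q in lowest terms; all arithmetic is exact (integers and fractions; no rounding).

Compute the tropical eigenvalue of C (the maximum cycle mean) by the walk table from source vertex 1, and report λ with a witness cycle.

q=0: [0, -∞, -∞]
q=1: [-12, 7, -18]
q=2: [3, 8, 1]
q=3: [9, 10, 2]
Optimal cycle mean attained by: cycle 1->2->3->1, total 7 + (-6) + 8, length 3.
Answer: λ = 3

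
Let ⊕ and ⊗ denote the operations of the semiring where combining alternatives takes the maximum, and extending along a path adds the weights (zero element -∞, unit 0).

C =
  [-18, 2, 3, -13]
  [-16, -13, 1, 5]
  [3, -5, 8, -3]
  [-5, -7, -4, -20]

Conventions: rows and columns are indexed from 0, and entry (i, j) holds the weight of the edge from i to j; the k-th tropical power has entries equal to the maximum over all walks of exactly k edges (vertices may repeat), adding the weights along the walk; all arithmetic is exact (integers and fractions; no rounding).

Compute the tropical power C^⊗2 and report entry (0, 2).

C^⊗2:
  [6, -2, 11, 7]
  [4, -2, 9, -2]
  [11, 5, 16, 5]
  [-1, -3, 4, -2]
Key observation: the optimum is the walk 0->2->2, with weight 3 + 8 = 11.
Optimal value attained by: walk 0->2->2.
Answer: (C^⊗2)[0][2] = 11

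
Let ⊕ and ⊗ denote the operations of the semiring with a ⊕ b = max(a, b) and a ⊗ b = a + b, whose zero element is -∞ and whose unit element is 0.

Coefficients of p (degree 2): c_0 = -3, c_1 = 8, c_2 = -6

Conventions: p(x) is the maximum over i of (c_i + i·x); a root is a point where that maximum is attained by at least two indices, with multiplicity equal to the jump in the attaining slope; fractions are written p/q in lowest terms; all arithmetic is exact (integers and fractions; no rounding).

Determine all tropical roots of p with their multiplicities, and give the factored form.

hull edge (i=0, c=-3) to (i=1, c=8): slope 11, span 1
hull edge (i=1, c=8) to (i=2, c=-6): slope -14, span 1
Factored form: p(x) = -6 ⊗ (x ⊕ (-11)) ⊗ (x ⊕ 14)
Answer: roots = -11 (mult 1), 14 (mult 1)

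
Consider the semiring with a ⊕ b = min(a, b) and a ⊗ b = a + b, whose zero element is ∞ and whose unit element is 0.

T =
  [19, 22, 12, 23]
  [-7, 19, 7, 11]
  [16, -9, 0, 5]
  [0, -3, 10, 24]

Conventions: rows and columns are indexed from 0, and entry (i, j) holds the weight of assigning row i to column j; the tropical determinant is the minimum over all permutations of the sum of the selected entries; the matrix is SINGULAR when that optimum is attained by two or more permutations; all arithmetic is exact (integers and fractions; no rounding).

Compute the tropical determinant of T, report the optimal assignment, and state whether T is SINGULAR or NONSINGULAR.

σ = (0, 1, 2, 3): 19 + 19 + 0 + 24 = 62
σ = (0, 1, 3, 2): 19 + 19 + 5 + 10 = 53
σ = (0, 2, 1, 3): 19 + 7 + (-9) + 24 = 41
σ = (0, 2, 3, 1): 19 + 7 + 5 + (-3) = 28
σ = (0, 3, 1, 2): 19 + 11 + (-9) + 10 = 31
σ = (0, 3, 2, 1): 19 + 11 + 0 + (-3) = 27
σ = (1, 0, 2, 3): 22 + (-7) + 0 + 24 = 39
σ = (1, 0, 3, 2): 22 + (-7) + 5 + 10 = 30
σ = (1, 2, 0, 3): 22 + 7 + 16 + 24 = 69
σ = (1, 2, 3, 0): 22 + 7 + 5 + 0 = 34
σ = (1, 3, 0, 2): 22 + 11 + 16 + 10 = 59
σ = (1, 3, 2, 0): 22 + 11 + 0 + 0 = 33
σ = (2, 0, 1, 3): 12 + (-7) + (-9) + 24 = 20
σ = (2, 0, 3, 1): 12 + (-7) + 5 + (-3) = 7
σ = (2, 1, 0, 3): 12 + 19 + 16 + 24 = 71
σ = (2, 1, 3, 0): 12 + 19 + 5 + 0 = 36
σ = (2, 3, 0, 1): 12 + 11 + 16 + (-3) = 36
σ = (2, 3, 1, 0): 12 + 11 + (-9) + 0 = 14
σ = (3, 0, 1, 2): 23 + (-7) + (-9) + 10 = 17
σ = (3, 0, 2, 1): 23 + (-7) + 0 + (-3) = 13
σ = (3, 1, 0, 2): 23 + 19 + 16 + 10 = 68
σ = (3, 1, 2, 0): 23 + 19 + 0 + 0 = 42
σ = (3, 2, 0, 1): 23 + 7 + 16 + (-3) = 43
σ = (3, 2, 1, 0): 23 + 7 + (-9) + 0 = 21
Optimal value attained by: σ = (2, 0, 3, 1).
Answer: det⊕(T) = 7; verdict: NONSINGULAR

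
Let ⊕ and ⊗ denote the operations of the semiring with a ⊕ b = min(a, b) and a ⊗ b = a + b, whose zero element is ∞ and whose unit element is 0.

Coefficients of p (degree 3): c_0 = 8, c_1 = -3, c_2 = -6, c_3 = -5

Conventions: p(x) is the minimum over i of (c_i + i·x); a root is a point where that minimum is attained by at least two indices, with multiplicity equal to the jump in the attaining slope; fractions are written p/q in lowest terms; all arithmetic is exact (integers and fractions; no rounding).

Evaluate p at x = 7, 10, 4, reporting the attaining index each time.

p(7) = min(8+0·7=8, -3+1·7=4, -6+2·7=8, -5+3·7=16) = 4 (attained by i=1)
p(10) = min(8+0·10=8, -3+1·10=7, -6+2·10=14, -5+3·10=25) = 7 (attained by i=1)
p(4) = min(8+0·4=8, -3+1·4=1, -6+2·4=2, -5+3·4=7) = 1 (attained by i=1)
Answer: p(7) = 4; p(10) = 7; p(4) = 1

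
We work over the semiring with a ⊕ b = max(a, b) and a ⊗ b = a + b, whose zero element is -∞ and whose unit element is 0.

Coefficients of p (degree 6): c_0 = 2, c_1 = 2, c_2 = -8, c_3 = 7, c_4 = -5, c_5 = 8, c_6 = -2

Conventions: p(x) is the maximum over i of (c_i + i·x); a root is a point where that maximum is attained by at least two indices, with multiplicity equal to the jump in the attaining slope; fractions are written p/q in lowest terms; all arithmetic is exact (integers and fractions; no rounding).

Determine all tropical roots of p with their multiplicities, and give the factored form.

hull edge (i=0, c=2) to (i=3, c=7): slope 5/3, span 3
hull edge (i=3, c=7) to (i=5, c=8): slope 1/2, span 2
hull edge (i=5, c=8) to (i=6, c=-2): slope -10, span 1
Factored form: p(x) = -2 ⊗ (x ⊕ (-5/3)) ⊗ (x ⊕ (-5/3)) ⊗ (x ⊕ (-5/3)) ⊗ (x ⊕ (-1/2)) ⊗ (x ⊕ (-1/2)) ⊗ (x ⊕ 10)
Answer: roots = -5/3 (mult 3), -1/2 (mult 2), 10 (mult 1)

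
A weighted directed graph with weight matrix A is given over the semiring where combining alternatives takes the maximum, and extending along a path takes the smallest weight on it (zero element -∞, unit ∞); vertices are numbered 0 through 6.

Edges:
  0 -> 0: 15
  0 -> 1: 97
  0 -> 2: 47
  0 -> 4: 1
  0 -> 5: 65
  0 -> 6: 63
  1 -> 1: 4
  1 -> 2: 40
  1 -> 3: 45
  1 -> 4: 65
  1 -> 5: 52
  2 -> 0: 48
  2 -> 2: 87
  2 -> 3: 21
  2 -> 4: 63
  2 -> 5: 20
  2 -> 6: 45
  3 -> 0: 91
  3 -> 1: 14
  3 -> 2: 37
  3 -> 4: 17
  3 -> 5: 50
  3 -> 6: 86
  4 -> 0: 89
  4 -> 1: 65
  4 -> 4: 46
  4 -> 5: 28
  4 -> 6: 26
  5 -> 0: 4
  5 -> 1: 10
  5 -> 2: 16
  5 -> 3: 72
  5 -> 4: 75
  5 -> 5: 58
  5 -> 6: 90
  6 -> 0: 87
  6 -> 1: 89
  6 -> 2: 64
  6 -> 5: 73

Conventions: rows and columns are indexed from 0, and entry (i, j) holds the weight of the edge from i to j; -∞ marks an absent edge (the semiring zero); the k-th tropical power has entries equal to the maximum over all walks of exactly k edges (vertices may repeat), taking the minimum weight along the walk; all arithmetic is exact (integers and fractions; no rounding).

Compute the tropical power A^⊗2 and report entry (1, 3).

A^⊗2:
  [63, 63, 63, 65, 65, 63, 65]
  [65, 65, 40, 52, 52, 52, 52]
  [63, 63, 87, 21, 63, 48, 48]
  [86, 91, 64, 50, 50, 73, 63]
  [46, 89, 47, 45, 65, 65, 63]
  [87, 89, 64, 58, 58, 73, 72]
  [48, 87, 64, 72, 73, 65, 73]
Key observation: the optimum is the walk 1->5->3, with weight 52 min 72 = 52.
Optimal value attained by: walk 1->5->3.
Answer: (A^⊗2)[1][3] = 52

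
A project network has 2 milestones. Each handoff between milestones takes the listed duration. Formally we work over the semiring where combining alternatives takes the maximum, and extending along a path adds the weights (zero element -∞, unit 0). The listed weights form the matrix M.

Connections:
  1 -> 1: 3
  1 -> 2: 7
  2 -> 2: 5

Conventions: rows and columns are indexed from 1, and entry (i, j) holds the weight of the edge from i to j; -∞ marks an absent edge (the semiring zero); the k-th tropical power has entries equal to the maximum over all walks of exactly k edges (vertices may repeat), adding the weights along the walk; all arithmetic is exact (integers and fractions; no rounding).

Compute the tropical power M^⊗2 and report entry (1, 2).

M^⊗2:
  [6, 12]
  [-∞, 10]
Key observation: the optimum is the walk 1->2->2, with weight 7 + 5 = 12.
Optimal value attained by: walk 1->2->2.
Answer: (M^⊗2)[1][2] = 12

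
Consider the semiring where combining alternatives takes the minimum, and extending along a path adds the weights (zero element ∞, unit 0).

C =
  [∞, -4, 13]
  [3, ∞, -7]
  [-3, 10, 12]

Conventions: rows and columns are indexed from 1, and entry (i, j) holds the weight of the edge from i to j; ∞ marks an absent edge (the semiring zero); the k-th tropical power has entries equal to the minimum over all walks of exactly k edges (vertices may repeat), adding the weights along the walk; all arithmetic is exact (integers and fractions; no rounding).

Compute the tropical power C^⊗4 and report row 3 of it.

C^⊗2:
  [-1, 23, -11]
  [-10, -1, 5]
  [9, -7, 3]
C^⊗3:
  [-14, -5, 1]
  [2, -14, -8]
  [-4, 5, -14]
C^⊗4:
  [-2, -18, -12]
  [-11, -2, -21]
  [-17, -8, -2]
Answer: row 3 of C^⊗4 = [-17, -8, -2]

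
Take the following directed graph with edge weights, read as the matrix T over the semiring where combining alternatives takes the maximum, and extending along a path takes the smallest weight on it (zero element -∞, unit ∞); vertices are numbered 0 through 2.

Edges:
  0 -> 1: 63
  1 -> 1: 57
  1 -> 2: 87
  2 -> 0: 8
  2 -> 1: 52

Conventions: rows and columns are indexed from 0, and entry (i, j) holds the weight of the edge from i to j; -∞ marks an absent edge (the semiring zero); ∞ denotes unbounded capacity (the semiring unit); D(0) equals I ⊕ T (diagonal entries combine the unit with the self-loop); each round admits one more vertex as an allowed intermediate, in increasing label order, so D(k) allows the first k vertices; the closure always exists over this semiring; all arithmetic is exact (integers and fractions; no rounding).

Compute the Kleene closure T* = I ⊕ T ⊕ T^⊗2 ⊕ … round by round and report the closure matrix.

D(0):
  [∞, 63, -∞]
  [-∞, ∞, 87]
  [8, 52, ∞]
D(1):
  [∞, 63, -∞]
  [-∞, ∞, 87]
  [8, 52, ∞]
D(2):
  [∞, 63, 63]
  [-∞, ∞, 87]
  [8, 52, ∞]
D(3):
  [∞, 63, 63]
  [8, ∞, 87]
  [8, 52, ∞]
Answer: T* = [[∞, 63, 63], [8, ∞, 87], [8, 52, ∞]]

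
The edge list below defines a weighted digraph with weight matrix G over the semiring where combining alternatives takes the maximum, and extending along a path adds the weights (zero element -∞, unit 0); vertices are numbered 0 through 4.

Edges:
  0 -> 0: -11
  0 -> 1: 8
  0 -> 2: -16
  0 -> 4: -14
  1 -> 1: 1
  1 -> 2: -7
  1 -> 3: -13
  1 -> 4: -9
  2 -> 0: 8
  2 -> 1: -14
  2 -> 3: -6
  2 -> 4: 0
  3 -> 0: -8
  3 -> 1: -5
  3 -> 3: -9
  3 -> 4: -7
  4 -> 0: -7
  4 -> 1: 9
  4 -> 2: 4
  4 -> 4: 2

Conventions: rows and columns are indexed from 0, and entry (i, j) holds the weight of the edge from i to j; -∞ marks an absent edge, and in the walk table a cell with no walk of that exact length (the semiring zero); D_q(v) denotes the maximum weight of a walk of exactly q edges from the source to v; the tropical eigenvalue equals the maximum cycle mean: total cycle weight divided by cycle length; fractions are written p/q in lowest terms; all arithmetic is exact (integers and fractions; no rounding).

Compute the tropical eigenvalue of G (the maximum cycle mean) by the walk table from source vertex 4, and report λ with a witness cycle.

q=0: [-∞, -∞, -∞, -∞, 0]
q=1: [-7, 9, 4, -∞, 2]
q=2: [12, 11, 6, -2, 4]
q=3: [14, 20, 8, 0, 6]
q=4: [16, 22, 13, 7, 11]
q=5: [21, 24, 15, 9, 13]
Optimal cycle mean attained by: cycle 0->1->2->0, total 8 + (-7) + 8, length 3.
Answer: λ = 3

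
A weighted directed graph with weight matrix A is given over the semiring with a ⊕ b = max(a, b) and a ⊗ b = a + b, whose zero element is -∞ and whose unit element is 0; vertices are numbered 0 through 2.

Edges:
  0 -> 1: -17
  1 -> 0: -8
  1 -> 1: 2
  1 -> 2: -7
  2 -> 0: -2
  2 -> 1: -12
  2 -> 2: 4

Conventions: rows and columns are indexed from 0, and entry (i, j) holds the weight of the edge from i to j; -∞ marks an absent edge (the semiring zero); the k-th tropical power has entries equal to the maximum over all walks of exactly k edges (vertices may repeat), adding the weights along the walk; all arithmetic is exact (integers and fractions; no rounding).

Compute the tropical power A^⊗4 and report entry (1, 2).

A^⊗2:
  [-25, -15, -24]
  [-6, 4, -3]
  [2, -8, 8]
A^⊗3:
  [-23, -13, -20]
  [-4, 6, 1]
  [6, -4, 12]
A^⊗4:
  [-21, -11, -16]
  [-1, 8, 5]
  [10, 0, 16]
Key observation: the optimum is the walk 1->2->2->2->2, with weight (-7) + 4 + 4 + 4 = 5.
Optimal value attained by: walk 1->2->2->2->2.
Answer: (A^⊗4)[1][2] = 5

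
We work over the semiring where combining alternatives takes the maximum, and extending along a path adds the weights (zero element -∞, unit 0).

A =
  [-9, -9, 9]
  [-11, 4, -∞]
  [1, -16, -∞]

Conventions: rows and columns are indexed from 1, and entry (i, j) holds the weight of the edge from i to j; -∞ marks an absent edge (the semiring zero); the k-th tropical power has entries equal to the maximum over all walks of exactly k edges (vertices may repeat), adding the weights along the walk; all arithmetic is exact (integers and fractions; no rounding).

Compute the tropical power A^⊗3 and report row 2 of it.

A^⊗2:
  [10, -5, 0]
  [-7, 8, -2]
  [-8, -8, 10]
A^⊗3:
  [1, 1, 19]
  [-1, 12, 2]
  [11, -4, 1]
Answer: row 2 of A^⊗3 = [-1, 12, 2]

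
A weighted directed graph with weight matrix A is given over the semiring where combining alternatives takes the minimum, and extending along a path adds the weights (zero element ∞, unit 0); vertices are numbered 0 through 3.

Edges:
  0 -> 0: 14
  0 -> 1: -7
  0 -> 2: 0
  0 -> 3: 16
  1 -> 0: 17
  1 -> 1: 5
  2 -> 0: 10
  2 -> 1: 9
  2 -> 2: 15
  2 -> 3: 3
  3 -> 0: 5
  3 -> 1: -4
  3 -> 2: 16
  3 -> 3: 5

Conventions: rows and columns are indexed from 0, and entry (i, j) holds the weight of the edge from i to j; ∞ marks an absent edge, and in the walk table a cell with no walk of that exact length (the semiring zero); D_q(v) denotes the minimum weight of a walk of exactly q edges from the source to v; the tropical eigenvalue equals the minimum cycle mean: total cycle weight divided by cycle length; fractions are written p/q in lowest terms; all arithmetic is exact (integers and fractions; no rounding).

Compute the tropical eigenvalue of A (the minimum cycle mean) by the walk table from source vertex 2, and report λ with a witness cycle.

q=0: [∞, ∞, 0, ∞]
q=1: [10, 9, 15, 3]
q=2: [8, -1, 10, 8]
q=3: [13, 1, 8, 13]
q=4: [18, 6, 13, 11]
Optimal cycle mean attained by: cycle 0->2->3->0, total 0 + 3 + 5, length 3.
Answer: λ = 8/3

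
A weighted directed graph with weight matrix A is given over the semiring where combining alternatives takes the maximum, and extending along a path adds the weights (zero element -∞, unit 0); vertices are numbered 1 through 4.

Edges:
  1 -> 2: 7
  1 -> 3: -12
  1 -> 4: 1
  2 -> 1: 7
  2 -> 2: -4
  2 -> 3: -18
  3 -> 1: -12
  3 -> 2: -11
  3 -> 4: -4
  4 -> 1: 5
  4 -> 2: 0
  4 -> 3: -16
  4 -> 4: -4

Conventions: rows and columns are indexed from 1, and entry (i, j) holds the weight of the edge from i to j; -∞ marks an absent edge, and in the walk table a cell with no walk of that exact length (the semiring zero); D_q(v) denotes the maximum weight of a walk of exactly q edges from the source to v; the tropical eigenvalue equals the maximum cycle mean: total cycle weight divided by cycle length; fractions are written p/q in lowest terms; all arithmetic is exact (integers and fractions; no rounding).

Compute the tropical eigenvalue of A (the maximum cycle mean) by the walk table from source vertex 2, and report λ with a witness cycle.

q=0: [-∞, 0, -∞, -∞]
q=1: [7, -4, -18, -∞]
q=2: [3, 14, -5, 8]
q=3: [21, 10, -4, 4]
q=4: [17, 28, 9, 22]
Optimal cycle mean attained by: cycle 1->2->1, total 7 + 7, length 2.
Answer: λ = 7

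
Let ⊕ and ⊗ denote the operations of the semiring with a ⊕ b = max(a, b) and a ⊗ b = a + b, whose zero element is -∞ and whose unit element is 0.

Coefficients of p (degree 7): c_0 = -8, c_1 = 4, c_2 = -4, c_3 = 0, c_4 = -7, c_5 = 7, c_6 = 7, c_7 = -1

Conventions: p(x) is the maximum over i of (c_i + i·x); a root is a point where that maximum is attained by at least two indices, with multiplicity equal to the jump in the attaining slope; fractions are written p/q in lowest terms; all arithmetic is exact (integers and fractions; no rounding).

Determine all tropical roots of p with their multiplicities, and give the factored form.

hull edge (i=0, c=-8) to (i=1, c=4): slope 12, span 1
hull edge (i=1, c=4) to (i=5, c=7): slope 3/4, span 4
hull edge (i=5, c=7) to (i=6, c=7): slope 0, span 1
hull edge (i=6, c=7) to (i=7, c=-1): slope -8, span 1
Factored form: p(x) = -1 ⊗ (x ⊕ (-12)) ⊗ (x ⊕ (-3/4)) ⊗ (x ⊕ (-3/4)) ⊗ (x ⊕ (-3/4)) ⊗ (x ⊕ (-3/4)) ⊗ (x ⊕ 0) ⊗ (x ⊕ 8)
Answer: roots = -12 (mult 1), -3/4 (mult 4), 0 (mult 1), 8 (mult 1)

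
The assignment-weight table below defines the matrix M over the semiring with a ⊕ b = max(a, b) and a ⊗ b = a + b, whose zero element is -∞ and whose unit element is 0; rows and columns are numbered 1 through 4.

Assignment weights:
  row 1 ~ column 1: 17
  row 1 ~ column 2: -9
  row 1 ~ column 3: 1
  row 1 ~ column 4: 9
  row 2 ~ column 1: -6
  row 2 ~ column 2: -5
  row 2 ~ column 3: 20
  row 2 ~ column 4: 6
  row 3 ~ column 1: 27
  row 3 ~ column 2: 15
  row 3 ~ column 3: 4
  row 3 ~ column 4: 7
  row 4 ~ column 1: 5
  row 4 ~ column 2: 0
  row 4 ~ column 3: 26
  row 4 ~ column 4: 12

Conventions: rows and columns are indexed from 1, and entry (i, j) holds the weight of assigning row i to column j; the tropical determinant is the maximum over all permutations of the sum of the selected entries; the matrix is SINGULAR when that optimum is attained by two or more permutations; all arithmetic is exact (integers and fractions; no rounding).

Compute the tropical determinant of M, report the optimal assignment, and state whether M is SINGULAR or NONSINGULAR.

σ = (1, 2, 3, 4): 17 + (-5) + 4 + 12 = 28
σ = (1, 2, 4, 3): 17 + (-5) + 7 + 26 = 45
σ = (1, 3, 2, 4): 17 + 20 + 15 + 12 = 64
σ = (1, 3, 4, 2): 17 + 20 + 7 + 0 = 44
σ = (1, 4, 2, 3): 17 + 6 + 15 + 26 = 64
σ = (1, 4, 3, 2): 17 + 6 + 4 + 0 = 27
σ = (2, 1, 3, 4): (-9) + (-6) + 4 + 12 = 1
σ = (2, 1, 4, 3): (-9) + (-6) + 7 + 26 = 18
σ = (2, 3, 1, 4): (-9) + 20 + 27 + 12 = 50
σ = (2, 3, 4, 1): (-9) + 20 + 7 + 5 = 23
σ = (2, 4, 1, 3): (-9) + 6 + 27 + 26 = 50
σ = (2, 4, 3, 1): (-9) + 6 + 4 + 5 = 6
σ = (3, 1, 2, 4): 1 + (-6) + 15 + 12 = 22
σ = (3, 1, 4, 2): 1 + (-6) + 7 + 0 = 2
σ = (3, 2, 1, 4): 1 + (-5) + 27 + 12 = 35
σ = (3, 2, 4, 1): 1 + (-5) + 7 + 5 = 8
σ = (3, 4, 1, 2): 1 + 6 + 27 + 0 = 34
σ = (3, 4, 2, 1): 1 + 6 + 15 + 5 = 27
σ = (4, 1, 2, 3): 9 + (-6) + 15 + 26 = 44
σ = (4, 1, 3, 2): 9 + (-6) + 4 + 0 = 7
σ = (4, 2, 1, 3): 9 + (-5) + 27 + 26 = 57
σ = (4, 2, 3, 1): 9 + (-5) + 4 + 5 = 13
σ = (4, 3, 1, 2): 9 + 20 + 27 + 0 = 56
σ = (4, 3, 2, 1): 9 + 20 + 15 + 5 = 49
Optimal value attained by: σ = (1, 3, 2, 4).
Answer: det⊕(M) = 64; verdict: SINGULAR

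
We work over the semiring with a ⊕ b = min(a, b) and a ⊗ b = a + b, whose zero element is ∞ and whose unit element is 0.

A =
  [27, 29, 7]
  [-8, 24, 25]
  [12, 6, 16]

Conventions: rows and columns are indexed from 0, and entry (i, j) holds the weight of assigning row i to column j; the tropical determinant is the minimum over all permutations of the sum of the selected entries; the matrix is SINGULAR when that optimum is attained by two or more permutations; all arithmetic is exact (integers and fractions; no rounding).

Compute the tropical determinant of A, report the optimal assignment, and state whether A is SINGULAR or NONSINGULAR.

σ = (0, 1, 2): 27 + 24 + 16 = 67
σ = (0, 2, 1): 27 + 25 + 6 = 58
σ = (1, 0, 2): 29 + (-8) + 16 = 37
σ = (1, 2, 0): 29 + 25 + 12 = 66
σ = (2, 0, 1): 7 + (-8) + 6 = 5
σ = (2, 1, 0): 7 + 24 + 12 = 43
Optimal value attained by: σ = (2, 0, 1).
Answer: det⊕(A) = 5; verdict: NONSINGULAR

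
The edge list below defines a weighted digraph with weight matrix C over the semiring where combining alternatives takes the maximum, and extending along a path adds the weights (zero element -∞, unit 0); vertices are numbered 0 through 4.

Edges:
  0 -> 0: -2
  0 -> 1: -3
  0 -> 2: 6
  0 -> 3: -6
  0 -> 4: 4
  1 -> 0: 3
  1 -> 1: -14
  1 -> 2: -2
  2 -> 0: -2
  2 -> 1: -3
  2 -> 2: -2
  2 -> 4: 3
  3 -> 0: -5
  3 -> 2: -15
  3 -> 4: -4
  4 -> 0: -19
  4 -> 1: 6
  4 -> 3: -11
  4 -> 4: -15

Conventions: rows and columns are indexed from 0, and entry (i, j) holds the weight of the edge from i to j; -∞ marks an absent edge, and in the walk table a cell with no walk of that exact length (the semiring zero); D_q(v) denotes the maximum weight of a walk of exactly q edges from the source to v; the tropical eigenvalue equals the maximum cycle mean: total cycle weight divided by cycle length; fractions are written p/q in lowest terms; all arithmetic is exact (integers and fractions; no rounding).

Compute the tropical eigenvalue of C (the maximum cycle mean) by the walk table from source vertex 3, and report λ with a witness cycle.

q=0: [-∞, -∞, -∞, 0, -∞]
q=1: [-5, -∞, -15, -∞, -4]
q=2: [-7, 2, 1, -11, -1]
q=3: [5, 5, 0, -12, 4]
q=4: [8, 10, 11, -1, 9]
q=5: [13, 15, 14, 2, 14]
Optimal cycle mean attained by: cycle 0->2->4->1->0, total 6 + 3 + 6 + 3, length 4.
Answer: λ = 9/2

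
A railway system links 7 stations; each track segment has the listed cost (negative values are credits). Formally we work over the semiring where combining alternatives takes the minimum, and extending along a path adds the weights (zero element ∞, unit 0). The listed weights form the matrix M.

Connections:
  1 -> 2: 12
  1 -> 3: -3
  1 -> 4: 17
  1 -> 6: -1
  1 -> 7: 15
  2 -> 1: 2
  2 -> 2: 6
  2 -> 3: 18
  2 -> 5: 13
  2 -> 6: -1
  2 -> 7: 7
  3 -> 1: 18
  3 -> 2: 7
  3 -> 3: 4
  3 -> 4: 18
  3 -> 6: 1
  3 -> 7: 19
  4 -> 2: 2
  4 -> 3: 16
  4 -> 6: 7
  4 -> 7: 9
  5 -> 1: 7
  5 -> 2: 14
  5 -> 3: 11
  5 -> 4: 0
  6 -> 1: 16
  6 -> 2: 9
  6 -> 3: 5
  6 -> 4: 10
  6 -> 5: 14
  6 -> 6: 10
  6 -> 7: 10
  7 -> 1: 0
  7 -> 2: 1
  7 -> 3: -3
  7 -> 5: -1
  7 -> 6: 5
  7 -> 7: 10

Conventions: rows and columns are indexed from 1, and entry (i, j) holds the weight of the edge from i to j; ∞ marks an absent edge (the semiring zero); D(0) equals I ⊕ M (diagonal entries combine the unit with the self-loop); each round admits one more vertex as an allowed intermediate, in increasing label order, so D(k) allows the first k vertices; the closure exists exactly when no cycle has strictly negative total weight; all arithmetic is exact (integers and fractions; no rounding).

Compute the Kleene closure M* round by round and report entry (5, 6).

D(0):
  [0, 12, -3, 17, ∞, -1, 15]
  [2, 0, 18, ∞, 13, -1, 7]
  [18, 7, 0, 18, ∞, 1, 19]
  [∞, 2, 16, 0, ∞, 7, 9]
  [7, 14, 11, 0, 0, ∞, ∞]
  [16, 9, 5, 10, 14, 0, 10]
  [0, 1, -3, ∞, -1, 5, 0]
D(1):
  [0, 12, -3, 17, ∞, -1, 15]
  [2, 0, -1, 19, 13, -1, 7]
  [18, 7, 0, 18, ∞, 1, 19]
  [∞, 2, 16, 0, ∞, 7, 9]
  [7, 14, 4, 0, 0, 6, 22]
  [16, 9, 5, 10, 14, 0, 10]
  [0, 1, -3, 17, -1, -1, 0]
D(2):
  [0, 12, -3, 17, 25, -1, 15]
  [2, 0, -1, 19, 13, -1, 7]
  [9, 7, 0, 18, 20, 1, 14]
  [4, 2, 1, 0, 15, 1, 9]
  [7, 14, 4, 0, 0, 6, 21]
  [11, 9, 5, 10, 14, 0, 10]
  [0, 1, -3, 17, -1, -1, 0]
D(3):
  [0, 4, -3, 15, 17, -2, 11]
  [2, 0, -1, 17, 13, -1, 7]
  [9, 7, 0, 18, 20, 1, 14]
  [4, 2, 1, 0, 15, 1, 9]
  [7, 11, 4, 0, 0, 5, 18]
  [11, 9, 5, 10, 14, 0, 10]
  [0, 1, -3, 15, -1, -2, 0]
D(4):
  [0, 4, -3, 15, 17, -2, 11]
  [2, 0, -1, 17, 13, -1, 7]
  [9, 7, 0, 18, 20, 1, 14]
  [4, 2, 1, 0, 15, 1, 9]
  [4, 2, 1, 0, 0, 1, 9]
  [11, 9, 5, 10, 14, 0, 10]
  [0, 1, -3, 15, -1, -2, 0]
D(5):
  [0, 4, -3, 15, 17, -2, 11]
  [2, 0, -1, 13, 13, -1, 7]
  [9, 7, 0, 18, 20, 1, 14]
  [4, 2, 1, 0, 15, 1, 9]
  [4, 2, 1, 0, 0, 1, 9]
  [11, 9, 5, 10, 14, 0, 10]
  [0, 1, -3, -1, -1, -2, 0]
D(6):
  [0, 4, -3, 8, 12, -2, 8]
  [2, 0, -1, 9, 13, -1, 7]
  [9, 7, 0, 11, 15, 1, 11]
  [4, 2, 1, 0, 15, 1, 9]
  [4, 2, 1, 0, 0, 1, 9]
  [11, 9, 5, 10, 14, 0, 10]
  [0, 1, -3, -1, -1, -2, 0]
D(7):
  [0, 4, -3, 7, 7, -2, 8]
  [2, 0, -1, 6, 6, -1, 7]
  [9, 7, 0, 10, 10, 1, 11]
  [4, 2, 1, 0, 8, 1, 9]
  [4, 2, 1, 0, 0, 1, 9]
  [10, 9, 5, 9, 9, 0, 10]
  [0, 1, -3, -1, -1, -2, 0]
Answer: M*[5][6] = 1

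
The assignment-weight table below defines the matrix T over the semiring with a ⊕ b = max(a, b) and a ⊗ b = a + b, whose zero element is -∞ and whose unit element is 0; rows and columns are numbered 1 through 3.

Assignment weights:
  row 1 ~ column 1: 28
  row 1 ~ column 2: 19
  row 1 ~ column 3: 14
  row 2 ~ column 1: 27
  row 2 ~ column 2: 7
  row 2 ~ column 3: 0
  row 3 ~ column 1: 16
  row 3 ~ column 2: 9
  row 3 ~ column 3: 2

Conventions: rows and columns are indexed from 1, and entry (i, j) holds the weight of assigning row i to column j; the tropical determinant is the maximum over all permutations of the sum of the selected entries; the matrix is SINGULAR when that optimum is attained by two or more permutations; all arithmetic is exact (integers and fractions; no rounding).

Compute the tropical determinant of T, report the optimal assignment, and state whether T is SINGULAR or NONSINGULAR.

σ = (1, 2, 3): 28 + 7 + 2 = 37
σ = (1, 3, 2): 28 + 0 + 9 = 37
σ = (2, 1, 3): 19 + 27 + 2 = 48
σ = (2, 3, 1): 19 + 0 + 16 = 35
σ = (3, 1, 2): 14 + 27 + 9 = 50
σ = (3, 2, 1): 14 + 7 + 16 = 37
Optimal value attained by: σ = (3, 1, 2).
Answer: det⊕(T) = 50; verdict: NONSINGULAR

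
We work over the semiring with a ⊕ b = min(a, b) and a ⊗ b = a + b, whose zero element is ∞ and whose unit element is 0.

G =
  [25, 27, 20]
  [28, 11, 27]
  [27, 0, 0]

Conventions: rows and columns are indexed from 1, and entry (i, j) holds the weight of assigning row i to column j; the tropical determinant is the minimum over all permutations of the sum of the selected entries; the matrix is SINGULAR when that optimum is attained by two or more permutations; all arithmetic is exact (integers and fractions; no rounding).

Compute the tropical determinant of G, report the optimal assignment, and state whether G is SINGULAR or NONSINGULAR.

σ = (1, 2, 3): 25 + 11 + 0 = 36
σ = (1, 3, 2): 25 + 27 + 0 = 52
σ = (2, 1, 3): 27 + 28 + 0 = 55
σ = (2, 3, 1): 27 + 27 + 27 = 81
σ = (3, 1, 2): 20 + 28 + 0 = 48
σ = (3, 2, 1): 20 + 11 + 27 = 58
Optimal value attained by: σ = (1, 2, 3).
Answer: det⊕(G) = 36; verdict: NONSINGULAR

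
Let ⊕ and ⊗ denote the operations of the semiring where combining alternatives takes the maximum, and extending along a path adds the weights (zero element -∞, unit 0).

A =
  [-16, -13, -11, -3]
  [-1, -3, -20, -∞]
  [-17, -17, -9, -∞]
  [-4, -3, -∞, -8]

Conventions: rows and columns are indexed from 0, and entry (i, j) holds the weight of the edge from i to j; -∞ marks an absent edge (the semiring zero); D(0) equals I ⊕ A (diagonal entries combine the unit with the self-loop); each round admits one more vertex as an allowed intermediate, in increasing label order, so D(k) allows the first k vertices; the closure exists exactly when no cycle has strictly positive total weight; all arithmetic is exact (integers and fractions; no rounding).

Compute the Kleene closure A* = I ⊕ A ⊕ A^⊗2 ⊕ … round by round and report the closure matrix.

D(0):
  [0, -13, -11, -3]
  [-1, 0, -20, -∞]
  [-17, -17, 0, -∞]
  [-4, -3, -∞, 0]
D(1):
  [0, -13, -11, -3]
  [-1, 0, -12, -4]
  [-17, -17, 0, -20]
  [-4, -3, -15, 0]
D(2):
  [0, -13, -11, -3]
  [-1, 0, -12, -4]
  [-17, -17, 0, -20]
  [-4, -3, -15, 0]
D(3):
  [0, -13, -11, -3]
  [-1, 0, -12, -4]
  [-17, -17, 0, -20]
  [-4, -3, -15, 0]
D(4):
  [0, -6, -11, -3]
  [-1, 0, -12, -4]
  [-17, -17, 0, -20]
  [-4, -3, -15, 0]
Answer: A* = [[0, -6, -11, -3], [-1, 0, -12, -4], [-17, -17, 0, -20], [-4, -3, -15, 0]]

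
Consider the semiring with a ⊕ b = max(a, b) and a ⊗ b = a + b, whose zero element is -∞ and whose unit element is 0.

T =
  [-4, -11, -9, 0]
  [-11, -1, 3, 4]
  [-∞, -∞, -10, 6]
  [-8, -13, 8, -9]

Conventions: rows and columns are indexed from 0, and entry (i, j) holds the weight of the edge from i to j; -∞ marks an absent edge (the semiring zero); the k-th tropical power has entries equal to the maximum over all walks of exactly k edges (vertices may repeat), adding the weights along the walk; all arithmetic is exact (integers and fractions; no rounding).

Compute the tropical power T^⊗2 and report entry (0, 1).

T^⊗2:
  [-8, -12, 8, -3]
  [-4, -2, 12, 9]
  [-2, -7, 14, -3]
  [-12, -14, -1, 14]
Key observation: the optimum is the walk 0->1->1, with weight (-11) + (-1) = -12.
Optimal value attained by: walk 0->1->1.
Answer: (T^⊗2)[0][1] = -12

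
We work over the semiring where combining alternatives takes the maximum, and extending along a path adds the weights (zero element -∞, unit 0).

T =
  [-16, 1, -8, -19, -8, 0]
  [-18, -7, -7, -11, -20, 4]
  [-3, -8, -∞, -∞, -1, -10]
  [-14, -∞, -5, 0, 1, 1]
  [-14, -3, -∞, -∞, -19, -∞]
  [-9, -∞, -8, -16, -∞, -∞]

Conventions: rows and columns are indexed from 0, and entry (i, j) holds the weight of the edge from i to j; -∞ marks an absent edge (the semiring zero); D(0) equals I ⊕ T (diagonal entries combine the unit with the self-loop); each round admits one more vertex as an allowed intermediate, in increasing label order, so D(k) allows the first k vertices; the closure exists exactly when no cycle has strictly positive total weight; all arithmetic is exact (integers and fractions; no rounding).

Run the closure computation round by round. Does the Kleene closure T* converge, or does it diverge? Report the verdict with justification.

D(0):
  [0, 1, -8, -19, -8, 0]
  [-18, 0, -7, -11, -20, 4]
  [-3, -8, 0, -∞, -1, -10]
  [-14, -∞, -5, 0, 1, 1]
  [-14, -3, -∞, -∞, 0, -∞]
  [-9, -∞, -8, -16, -∞, 0]
D(1):
  [0, 1, -8, -19, -8, 0]
  [-18, 0, -7, -11, -20, 4]
  [-3, -2, 0, -22, -1, -3]
  [-14, -13, -5, 0, 1, 1]
  [-14, -3, -22, -33, 0, -14]
  [-9, -8, -8, -16, -17, 0]
D(2):
  [0, 1, -6, -10, -8, 5]
  [-18, 0, -7, -11, -20, 4]
  [-3, -2, 0, -13, -1, 2]
  [-14, -13, -5, 0, 1, 1]
  [-14, -3, -10, -14, 0, 1]
  [-9, -8, -8, -16, -17, 0]
D(3):
  [0, 1, -6, -10, -7, 5]
  [-10, 0, -7, -11, -8, 4]
  [-3, -2, 0, -13, -1, 2]
  [-8, -7, -5, 0, 1, 1]
  [-13, -3, -10, -14, 0, 1]
  [-9, -8, -8, -16, -9, 0]
D(4):
  [0, 1, -6, -10, -7, 5]
  [-10, 0, -7, -11, -8, 4]
  [-3, -2, 0, -13, -1, 2]
  [-8, -7, -5, 0, 1, 1]
  [-13, -3, -10, -14, 0, 1]
  [-9, -8, -8, -16, -9, 0]
D(5):
  [0, 1, -6, -10, -7, 5]
  [-10, 0, -7, -11, -8, 4]
  [-3, -2, 0, -13, -1, 2]
  [-8, -2, -5, 0, 1, 2]
  [-13, -3, -10, -14, 0, 1]
  [-9, -8, -8, -16, -9, 0]
D(6):
  [0, 1, -3, -10, -4, 5]
  [-5, 0, -4, -11, -5, 4]
  [-3, -2, 0, -13, -1, 2]
  [-7, -2, -5, 0, 1, 2]
  [-8, -3, -7, -14, 0, 1]
  [-9, -8, -8, -16, -9, 0]
Key observation: every diagonal entry stays at the unit through all rounds, so no improving cycle exists.
Answer: CONVERGES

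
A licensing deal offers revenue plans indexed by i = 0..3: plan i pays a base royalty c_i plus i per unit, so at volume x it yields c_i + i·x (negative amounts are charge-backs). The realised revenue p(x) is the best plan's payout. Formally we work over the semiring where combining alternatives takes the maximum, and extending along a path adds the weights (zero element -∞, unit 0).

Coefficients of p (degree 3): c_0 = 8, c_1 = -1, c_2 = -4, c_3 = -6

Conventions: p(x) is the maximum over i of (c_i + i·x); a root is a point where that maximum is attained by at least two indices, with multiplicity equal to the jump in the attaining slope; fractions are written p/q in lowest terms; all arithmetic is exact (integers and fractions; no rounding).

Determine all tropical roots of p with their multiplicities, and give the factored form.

hull edge (i=0, c=8) to (i=3, c=-6): slope -14/3, span 3
Factored form: p(x) = -6 ⊗ (x ⊕ 14/3) ⊗ (x ⊕ 14/3) ⊗ (x ⊕ 14/3)
Answer: roots = 14/3 (mult 3)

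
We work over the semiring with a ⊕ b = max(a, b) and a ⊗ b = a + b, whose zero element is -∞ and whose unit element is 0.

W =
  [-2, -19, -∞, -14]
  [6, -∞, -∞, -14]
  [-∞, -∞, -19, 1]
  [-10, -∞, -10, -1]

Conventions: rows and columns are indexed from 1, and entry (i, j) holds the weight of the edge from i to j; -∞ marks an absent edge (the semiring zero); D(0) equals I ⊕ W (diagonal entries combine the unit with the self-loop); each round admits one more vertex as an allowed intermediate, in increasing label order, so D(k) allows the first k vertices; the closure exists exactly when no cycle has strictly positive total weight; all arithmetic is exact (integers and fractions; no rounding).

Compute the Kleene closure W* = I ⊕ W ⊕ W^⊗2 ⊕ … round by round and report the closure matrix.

D(0):
  [0, -19, -∞, -14]
  [6, 0, -∞, -14]
  [-∞, -∞, 0, 1]
  [-10, -∞, -10, 0]
D(1):
  [0, -19, -∞, -14]
  [6, 0, -∞, -8]
  [-∞, -∞, 0, 1]
  [-10, -29, -10, 0]
D(2):
  [0, -19, -∞, -14]
  [6, 0, -∞, -8]
  [-∞, -∞, 0, 1]
  [-10, -29, -10, 0]
D(3):
  [0, -19, -∞, -14]
  [6, 0, -∞, -8]
  [-∞, -∞, 0, 1]
  [-10, -29, -10, 0]
D(4):
  [0, -19, -24, -14]
  [6, 0, -18, -8]
  [-9, -28, 0, 1]
  [-10, -29, -10, 0]
Answer: W* = [[0, -19, -24, -14], [6, 0, -18, -8], [-9, -28, 0, 1], [-10, -29, -10, 0]]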